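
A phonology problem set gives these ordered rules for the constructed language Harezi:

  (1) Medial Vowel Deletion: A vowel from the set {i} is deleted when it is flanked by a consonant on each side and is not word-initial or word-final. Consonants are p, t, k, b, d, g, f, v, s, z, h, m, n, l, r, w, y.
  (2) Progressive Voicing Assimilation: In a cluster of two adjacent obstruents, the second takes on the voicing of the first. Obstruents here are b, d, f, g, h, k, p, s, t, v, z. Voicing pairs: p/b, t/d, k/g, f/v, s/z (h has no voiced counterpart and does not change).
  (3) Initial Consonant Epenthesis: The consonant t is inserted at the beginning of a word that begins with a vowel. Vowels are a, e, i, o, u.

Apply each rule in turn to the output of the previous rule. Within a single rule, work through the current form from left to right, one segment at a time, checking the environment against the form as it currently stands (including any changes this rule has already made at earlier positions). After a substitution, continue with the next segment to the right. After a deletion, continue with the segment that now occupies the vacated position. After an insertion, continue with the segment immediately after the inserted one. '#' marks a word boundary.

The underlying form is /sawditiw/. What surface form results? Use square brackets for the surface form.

(1) Medial Vowel Deletion: [sawditiw] → [sawdtw]
(2) Progressive Voicing Assimilation: [sawdtw] → [sawddw]
(3) Initial Consonant Epenthesis: no change — [sawddw]

[sawddw]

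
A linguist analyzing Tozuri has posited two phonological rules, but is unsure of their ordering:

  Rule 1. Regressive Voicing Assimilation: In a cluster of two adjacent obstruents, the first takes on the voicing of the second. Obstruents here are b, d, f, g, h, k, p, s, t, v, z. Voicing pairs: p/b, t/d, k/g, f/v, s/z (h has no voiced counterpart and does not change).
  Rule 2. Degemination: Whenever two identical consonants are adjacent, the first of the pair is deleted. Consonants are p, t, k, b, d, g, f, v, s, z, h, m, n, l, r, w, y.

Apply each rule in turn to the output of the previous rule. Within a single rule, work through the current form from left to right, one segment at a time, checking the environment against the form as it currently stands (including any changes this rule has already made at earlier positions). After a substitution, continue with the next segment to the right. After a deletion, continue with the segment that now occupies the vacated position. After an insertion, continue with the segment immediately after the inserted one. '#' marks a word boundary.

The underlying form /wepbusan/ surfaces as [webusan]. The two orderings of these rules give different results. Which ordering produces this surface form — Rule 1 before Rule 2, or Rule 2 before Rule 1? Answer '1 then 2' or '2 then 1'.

Order 1 then 2:
  1 Regressive Voicing Assimilation: [wepbusan] → [webbusan]
  2 Degemination: [webbusan] → [webusan]
  result: [webusan]
Order 2 then 1:
  2 Degemination: no change — [wepbusan]
  1 Regressive Voicing Assimilation: [wepbusan] → [webbusan]
  result: [webbusan]

1 then 2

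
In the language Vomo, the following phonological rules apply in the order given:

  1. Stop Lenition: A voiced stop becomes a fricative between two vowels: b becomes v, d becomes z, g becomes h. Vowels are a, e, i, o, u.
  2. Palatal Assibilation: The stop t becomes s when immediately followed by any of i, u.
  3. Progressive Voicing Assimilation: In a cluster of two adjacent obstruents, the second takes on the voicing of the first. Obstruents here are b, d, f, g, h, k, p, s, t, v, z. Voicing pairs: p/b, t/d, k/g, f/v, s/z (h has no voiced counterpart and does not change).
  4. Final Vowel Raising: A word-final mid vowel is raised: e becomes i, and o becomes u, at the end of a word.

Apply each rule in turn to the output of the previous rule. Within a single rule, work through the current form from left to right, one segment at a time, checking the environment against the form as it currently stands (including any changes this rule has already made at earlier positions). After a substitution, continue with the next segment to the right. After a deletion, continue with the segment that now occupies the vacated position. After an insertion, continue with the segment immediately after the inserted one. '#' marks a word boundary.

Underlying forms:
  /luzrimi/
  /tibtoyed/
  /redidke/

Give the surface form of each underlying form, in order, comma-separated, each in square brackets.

[luzrimi], [sibdoyed], [rezidgi]

/luzrimi/:
  1 Stop Lenition: no change — [luzrimi]
  2 Palatal Assibilation: no change — [luzrimi]
  3 Progressive Voicing Assimilation: no change — [luzrimi]
  4 Final Vowel Raising: no change — [luzrimi]
/tibtoyed/:
  1 Stop Lenition: no change — [tibtoyed]
  2 Palatal Assibilation: [tibtoyed] → [sibtoyed]
  3 Progressive Voicing Assimilation: [sibtoyed] → [sibdoyed]
  4 Final Vowel Raising: no change — [sibdoyed]
/redidke/:
  1 Stop Lenition: [redidke] → [rezidke]
  2 Palatal Assibilation: no change — [rezidke]
  3 Progressive Voicing Assimilation: [rezidke] → [rezidge]
  4 Final Vowel Raising: [rezidge] → [rezidgi]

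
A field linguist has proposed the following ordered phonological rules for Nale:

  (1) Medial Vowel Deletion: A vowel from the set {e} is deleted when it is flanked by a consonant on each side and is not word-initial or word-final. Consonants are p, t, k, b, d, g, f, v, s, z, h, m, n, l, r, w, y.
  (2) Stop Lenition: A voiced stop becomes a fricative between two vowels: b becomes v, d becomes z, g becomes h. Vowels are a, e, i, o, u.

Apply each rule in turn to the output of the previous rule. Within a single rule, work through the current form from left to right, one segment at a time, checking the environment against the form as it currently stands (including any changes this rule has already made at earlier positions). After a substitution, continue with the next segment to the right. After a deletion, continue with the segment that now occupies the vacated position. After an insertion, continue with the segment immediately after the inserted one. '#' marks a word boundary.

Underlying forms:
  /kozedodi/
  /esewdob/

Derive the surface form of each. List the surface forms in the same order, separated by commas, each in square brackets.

/kozedodi/:
  (1) Medial Vowel Deletion: [kozedodi] → [kozdodi]
  (2) Stop Lenition: [kozdodi] → [kozdozi]
/esewdob/:
  (1) Medial Vowel Deletion: [esewdob] → [eswdob]
  (2) Stop Lenition: no change — [eswdob]

[kozdozi], [eswdob]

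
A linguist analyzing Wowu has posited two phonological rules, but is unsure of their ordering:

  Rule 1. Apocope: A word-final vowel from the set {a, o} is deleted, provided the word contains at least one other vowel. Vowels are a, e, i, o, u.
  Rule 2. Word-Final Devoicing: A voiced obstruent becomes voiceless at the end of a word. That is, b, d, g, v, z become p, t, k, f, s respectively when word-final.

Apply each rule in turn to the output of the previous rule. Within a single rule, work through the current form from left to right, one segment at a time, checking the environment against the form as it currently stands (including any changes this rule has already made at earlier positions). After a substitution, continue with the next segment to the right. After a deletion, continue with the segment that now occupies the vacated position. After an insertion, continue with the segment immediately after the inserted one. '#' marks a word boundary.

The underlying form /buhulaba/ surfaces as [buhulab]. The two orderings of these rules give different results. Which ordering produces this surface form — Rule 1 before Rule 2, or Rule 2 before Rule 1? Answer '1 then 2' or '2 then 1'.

2 then 1

Order 1 then 2:
  1 Apocope: [buhulaba] → [buhulab]
  2 Word-Final Devoicing: [buhulab] → [buhulap]
  result: [buhulap]
Order 2 then 1:
  2 Word-Final Devoicing: no change — [buhulaba]
  1 Apocope: [buhulaba] → [buhulab]
  result: [buhulab]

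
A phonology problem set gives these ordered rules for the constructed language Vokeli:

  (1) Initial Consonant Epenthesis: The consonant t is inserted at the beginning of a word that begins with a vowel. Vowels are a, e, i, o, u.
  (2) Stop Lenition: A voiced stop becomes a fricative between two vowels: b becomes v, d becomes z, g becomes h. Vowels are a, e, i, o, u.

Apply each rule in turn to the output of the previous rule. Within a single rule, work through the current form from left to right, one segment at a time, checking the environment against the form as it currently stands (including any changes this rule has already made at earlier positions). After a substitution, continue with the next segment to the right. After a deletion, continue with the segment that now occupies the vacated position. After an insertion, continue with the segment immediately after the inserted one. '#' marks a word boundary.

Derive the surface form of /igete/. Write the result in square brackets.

(1) Initial Consonant Epenthesis: [igete] → [tigete]
(2) Stop Lenition: [tigete] → [tihete]

[tihete]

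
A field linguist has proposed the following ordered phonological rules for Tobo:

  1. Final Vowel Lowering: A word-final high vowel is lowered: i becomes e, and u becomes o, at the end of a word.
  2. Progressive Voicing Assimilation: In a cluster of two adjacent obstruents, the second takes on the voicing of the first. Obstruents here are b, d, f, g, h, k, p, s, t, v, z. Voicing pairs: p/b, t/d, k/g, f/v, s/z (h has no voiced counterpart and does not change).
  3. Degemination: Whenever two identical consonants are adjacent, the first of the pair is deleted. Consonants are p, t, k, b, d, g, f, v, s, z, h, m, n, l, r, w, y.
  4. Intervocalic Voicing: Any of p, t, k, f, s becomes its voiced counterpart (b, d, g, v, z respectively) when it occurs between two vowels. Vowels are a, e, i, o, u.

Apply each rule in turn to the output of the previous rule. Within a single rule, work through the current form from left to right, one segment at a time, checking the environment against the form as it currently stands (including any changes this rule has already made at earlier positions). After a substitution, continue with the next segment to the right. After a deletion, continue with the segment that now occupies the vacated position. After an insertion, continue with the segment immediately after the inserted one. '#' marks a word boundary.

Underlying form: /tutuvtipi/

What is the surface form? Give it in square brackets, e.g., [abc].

1 Final Vowel Lowering: [tutuvtipi] → [tutuvtipe]
2 Progressive Voicing Assimilation: [tutuvtipe] → [tutuvdipe]
3 Degemination: no change — [tutuvdipe]
4 Intervocalic Voicing: [tutuvdipe] → [tuduvdibe]

[tuduvdibe]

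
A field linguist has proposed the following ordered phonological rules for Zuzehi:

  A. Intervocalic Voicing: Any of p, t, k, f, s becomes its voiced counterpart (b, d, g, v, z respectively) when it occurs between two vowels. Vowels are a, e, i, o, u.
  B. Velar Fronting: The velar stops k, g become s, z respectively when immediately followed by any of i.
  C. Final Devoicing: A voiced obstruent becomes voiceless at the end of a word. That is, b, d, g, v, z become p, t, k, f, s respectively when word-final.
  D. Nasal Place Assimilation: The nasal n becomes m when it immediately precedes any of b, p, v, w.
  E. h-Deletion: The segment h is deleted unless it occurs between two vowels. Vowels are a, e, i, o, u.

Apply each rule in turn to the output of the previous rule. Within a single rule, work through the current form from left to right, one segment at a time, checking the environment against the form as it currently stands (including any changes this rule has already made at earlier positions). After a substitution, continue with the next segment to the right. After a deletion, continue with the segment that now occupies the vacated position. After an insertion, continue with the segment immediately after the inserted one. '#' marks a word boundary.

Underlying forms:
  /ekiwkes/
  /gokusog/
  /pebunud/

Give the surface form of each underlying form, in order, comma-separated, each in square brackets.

/ekiwkes/:
  A Intervocalic Voicing: [ekiwkes] → [egiwkes]
  B Velar Fronting: [egiwkes] → [eziwkes]
  C Final Devoicing: no change — [eziwkes]
  D Nasal Place Assimilation: no change — [eziwkes]
  E h-Deletion: no change — [eziwkes]
/gokusog/:
  A Intervocalic Voicing: [gokusog] → [goguzog]
  B Velar Fronting: no change — [goguzog]
  C Final Devoicing: [goguzog] → [goguzok]
  D Nasal Place Assimilation: no change — [goguzok]
  E h-Deletion: no change — [goguzok]
/pebunud/:
  A Intervocalic Voicing: no change — [pebunud]
  B Velar Fronting: no change — [pebunud]
  C Final Devoicing: [pebunud] → [pebunut]
  D Nasal Place Assimilation: no change — [pebunut]
  E h-Deletion: no change — [pebunut]

[eziwkes], [goguzok], [pebunut]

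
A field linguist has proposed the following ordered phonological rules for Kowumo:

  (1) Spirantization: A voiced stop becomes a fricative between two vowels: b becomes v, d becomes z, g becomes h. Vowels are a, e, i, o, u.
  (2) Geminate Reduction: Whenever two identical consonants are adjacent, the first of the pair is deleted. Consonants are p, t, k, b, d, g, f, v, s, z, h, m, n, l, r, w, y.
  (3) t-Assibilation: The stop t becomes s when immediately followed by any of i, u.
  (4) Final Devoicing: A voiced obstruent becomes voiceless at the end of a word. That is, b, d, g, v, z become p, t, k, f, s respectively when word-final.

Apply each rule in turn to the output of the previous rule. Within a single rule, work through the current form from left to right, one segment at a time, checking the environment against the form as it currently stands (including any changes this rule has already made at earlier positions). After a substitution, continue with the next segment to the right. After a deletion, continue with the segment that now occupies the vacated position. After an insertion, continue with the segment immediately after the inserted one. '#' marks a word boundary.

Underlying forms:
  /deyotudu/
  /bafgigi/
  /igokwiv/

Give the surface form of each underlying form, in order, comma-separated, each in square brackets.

[deyosuzu], [bafgihi], [ihokwif]

/deyotudu/:
  (1) Spirantization: [deyotudu] → [deyotuzu]
  (2) Geminate Reduction: no change — [deyotuzu]
  (3) t-Assibilation: [deyotuzu] → [deyosuzu]
  (4) Final Devoicing: no change — [deyosuzu]
/bafgigi/:
  (1) Spirantization: [bafgigi] → [bafgihi]
  (2) Geminate Reduction: no change — [bafgihi]
  (3) t-Assibilation: no change — [bafgihi]
  (4) Final Devoicing: no change — [bafgihi]
/igokwiv/:
  (1) Spirantization: [igokwiv] → [ihokwiv]
  (2) Geminate Reduction: no change — [ihokwiv]
  (3) t-Assibilation: no change — [ihokwiv]
  (4) Final Devoicing: [ihokwiv] → [ihokwif]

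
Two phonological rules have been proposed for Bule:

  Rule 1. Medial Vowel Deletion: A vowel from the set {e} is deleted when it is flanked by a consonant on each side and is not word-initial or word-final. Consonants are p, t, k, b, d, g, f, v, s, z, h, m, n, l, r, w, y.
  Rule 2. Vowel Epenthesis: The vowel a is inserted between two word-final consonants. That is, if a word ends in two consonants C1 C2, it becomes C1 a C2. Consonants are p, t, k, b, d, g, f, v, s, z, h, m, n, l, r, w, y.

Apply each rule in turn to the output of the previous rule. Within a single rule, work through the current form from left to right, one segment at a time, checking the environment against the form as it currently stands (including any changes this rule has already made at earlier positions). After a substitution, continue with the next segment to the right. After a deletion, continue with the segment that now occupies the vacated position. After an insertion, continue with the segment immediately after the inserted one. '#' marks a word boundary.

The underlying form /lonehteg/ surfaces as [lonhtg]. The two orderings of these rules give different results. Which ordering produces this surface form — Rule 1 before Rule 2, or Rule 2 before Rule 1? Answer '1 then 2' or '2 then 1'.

2 then 1

Order 1 then 2:
  1 Medial Vowel Deletion: [lonehteg] → [lonhtg]
  2 Vowel Epenthesis: [lonhtg] → [lonhtag]
  result: [lonhtag]
Order 2 then 1:
  2 Vowel Epenthesis: no change — [lonehteg]
  1 Medial Vowel Deletion: [lonehteg] → [lonhtg]
  result: [lonhtg]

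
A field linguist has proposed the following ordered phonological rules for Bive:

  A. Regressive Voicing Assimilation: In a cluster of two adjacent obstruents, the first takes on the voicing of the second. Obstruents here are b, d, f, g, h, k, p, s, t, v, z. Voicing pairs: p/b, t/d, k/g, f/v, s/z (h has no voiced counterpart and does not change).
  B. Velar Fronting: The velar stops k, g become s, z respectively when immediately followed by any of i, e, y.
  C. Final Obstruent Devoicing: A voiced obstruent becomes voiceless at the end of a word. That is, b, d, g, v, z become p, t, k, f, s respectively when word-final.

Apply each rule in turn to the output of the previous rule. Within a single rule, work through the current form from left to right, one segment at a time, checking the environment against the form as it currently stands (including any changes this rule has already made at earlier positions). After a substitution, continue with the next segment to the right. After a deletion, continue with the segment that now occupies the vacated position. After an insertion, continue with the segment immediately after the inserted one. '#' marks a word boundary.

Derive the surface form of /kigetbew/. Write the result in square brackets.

A Regressive Voicing Assimilation: [kigetbew] → [kigedbew]
B Velar Fronting: [kigedbew] → [sizedbew]
C Final Obstruent Devoicing: no change — [sizedbew]

[sizedbew]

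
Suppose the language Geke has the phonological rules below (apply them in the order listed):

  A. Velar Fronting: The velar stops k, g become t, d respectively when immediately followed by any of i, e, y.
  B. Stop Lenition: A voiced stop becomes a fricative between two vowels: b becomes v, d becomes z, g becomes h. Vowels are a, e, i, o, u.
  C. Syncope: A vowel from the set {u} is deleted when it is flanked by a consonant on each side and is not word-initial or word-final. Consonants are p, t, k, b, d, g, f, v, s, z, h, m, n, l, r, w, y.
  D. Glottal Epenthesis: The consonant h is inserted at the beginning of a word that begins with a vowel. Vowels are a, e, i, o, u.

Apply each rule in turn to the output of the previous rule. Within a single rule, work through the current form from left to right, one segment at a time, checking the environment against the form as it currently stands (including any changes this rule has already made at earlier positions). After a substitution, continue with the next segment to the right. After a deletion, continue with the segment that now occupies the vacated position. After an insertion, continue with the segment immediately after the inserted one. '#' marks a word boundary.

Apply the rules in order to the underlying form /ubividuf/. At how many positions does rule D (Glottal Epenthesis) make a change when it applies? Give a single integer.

1

A Velar Fronting: no change — [ubividuf]
B Stop Lenition: [ubividuf] → [uvivizuf]
C Syncope: [uvivizuf] → [uvivizf]
D Glottal Epenthesis: [uvivizf] → [huvivizf]
Rule D changed 1 position(s).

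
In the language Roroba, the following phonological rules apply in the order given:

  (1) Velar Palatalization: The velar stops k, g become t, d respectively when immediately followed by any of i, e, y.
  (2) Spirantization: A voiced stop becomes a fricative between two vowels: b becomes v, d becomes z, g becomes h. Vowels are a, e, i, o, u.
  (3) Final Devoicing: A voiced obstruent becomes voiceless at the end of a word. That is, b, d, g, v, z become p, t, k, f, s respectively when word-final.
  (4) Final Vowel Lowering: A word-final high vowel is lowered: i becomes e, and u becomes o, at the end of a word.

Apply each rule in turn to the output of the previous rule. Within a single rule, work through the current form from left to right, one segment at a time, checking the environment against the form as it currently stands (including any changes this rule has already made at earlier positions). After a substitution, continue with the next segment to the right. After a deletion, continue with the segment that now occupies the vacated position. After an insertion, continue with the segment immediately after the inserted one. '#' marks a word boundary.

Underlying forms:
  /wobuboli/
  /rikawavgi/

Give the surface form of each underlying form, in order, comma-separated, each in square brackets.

/wobuboli/:
  (1) Velar Palatalization: no change — [wobuboli]
  (2) Spirantization: [wobuboli] → [wovuvoli]
  (3) Final Devoicing: no change — [wovuvoli]
  (4) Final Vowel Lowering: [wovuvoli] → [wovuvole]
/rikawavgi/:
  (1) Velar Palatalization: [rikawavgi] → [rikawavdi]
  (2) Spirantization: no change — [rikawavdi]
  (3) Final Devoicing: no change — [rikawavdi]
  (4) Final Vowel Lowering: [rikawavdi] → [rikawavde]

[wovuvole], [rikawavde]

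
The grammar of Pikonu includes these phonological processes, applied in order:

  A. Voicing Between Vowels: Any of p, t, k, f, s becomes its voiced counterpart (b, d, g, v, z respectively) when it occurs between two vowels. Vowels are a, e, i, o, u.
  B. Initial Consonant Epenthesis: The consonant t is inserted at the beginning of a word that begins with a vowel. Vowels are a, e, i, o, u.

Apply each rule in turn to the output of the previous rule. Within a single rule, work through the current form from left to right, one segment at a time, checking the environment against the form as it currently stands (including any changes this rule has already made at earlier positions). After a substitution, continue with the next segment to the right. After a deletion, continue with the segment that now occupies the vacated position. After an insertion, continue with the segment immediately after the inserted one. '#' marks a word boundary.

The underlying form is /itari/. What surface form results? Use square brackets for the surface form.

A Voicing Between Vowels: [itari] → [idari]
B Initial Consonant Epenthesis: [idari] → [tidari]

[tidari]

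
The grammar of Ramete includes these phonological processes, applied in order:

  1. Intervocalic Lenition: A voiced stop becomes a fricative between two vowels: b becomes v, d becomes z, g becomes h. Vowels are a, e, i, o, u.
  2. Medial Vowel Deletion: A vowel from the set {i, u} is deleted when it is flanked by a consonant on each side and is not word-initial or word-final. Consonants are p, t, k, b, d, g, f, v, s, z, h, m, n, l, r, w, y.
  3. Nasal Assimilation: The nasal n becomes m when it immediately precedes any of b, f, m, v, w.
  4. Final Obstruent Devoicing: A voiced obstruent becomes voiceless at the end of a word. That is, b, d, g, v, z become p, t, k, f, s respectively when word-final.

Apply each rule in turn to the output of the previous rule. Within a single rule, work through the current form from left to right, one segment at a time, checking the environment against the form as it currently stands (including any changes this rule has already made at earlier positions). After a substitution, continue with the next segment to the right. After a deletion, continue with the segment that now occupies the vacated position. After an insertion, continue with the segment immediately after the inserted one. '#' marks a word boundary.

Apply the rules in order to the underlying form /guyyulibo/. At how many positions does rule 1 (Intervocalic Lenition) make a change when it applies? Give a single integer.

1 Intervocalic Lenition: [guyyulibo] → [guyyulivo]
2 Medial Vowel Deletion: [guyyulivo] → [gyylvo]
3 Nasal Assimilation: no change — [gyylvo]
4 Final Obstruent Devoicing: no change — [gyylvo]
Rule 1 changed 1 position(s).

1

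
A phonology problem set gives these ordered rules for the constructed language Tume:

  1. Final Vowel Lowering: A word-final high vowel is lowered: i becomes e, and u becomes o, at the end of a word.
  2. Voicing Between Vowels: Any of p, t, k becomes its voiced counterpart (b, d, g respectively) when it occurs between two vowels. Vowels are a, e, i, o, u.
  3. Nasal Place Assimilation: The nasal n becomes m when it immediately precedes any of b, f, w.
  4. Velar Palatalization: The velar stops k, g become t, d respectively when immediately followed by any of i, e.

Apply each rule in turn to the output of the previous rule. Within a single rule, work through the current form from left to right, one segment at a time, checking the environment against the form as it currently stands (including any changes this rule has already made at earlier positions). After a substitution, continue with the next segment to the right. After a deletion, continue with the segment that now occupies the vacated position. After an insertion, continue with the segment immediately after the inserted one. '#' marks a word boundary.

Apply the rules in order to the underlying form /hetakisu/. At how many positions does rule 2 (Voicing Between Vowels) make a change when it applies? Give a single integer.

1 Final Vowel Lowering: [hetakisu] → [hetakiso]
2 Voicing Between Vowels: [hetakiso] → [hedagiso]
3 Nasal Place Assimilation: no change — [hedagiso]
4 Velar Palatalization: [hedagiso] → [hedadiso]
Rule 2 changed 2 position(s).

2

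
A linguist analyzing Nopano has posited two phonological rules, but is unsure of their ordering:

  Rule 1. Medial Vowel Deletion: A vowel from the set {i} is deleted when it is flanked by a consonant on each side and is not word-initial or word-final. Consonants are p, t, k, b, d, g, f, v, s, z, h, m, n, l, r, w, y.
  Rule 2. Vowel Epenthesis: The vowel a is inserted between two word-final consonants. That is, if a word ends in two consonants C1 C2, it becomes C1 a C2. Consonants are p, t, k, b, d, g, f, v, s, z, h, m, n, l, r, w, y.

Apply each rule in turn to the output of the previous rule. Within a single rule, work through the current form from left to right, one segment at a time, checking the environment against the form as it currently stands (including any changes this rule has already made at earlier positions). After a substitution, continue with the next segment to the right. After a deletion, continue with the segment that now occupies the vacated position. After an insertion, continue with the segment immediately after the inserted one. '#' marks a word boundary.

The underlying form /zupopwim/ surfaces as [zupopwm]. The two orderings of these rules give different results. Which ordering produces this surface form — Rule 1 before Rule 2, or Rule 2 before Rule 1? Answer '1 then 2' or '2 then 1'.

2 then 1

Order 1 then 2:
  1 Medial Vowel Deletion: [zupopwim] → [zupopwm]
  2 Vowel Epenthesis: [zupopwm] → [zupopwam]
  result: [zupopwam]
Order 2 then 1:
  2 Vowel Epenthesis: no change — [zupopwim]
  1 Medial Vowel Deletion: [zupopwim] → [zupopwm]
  result: [zupopwm]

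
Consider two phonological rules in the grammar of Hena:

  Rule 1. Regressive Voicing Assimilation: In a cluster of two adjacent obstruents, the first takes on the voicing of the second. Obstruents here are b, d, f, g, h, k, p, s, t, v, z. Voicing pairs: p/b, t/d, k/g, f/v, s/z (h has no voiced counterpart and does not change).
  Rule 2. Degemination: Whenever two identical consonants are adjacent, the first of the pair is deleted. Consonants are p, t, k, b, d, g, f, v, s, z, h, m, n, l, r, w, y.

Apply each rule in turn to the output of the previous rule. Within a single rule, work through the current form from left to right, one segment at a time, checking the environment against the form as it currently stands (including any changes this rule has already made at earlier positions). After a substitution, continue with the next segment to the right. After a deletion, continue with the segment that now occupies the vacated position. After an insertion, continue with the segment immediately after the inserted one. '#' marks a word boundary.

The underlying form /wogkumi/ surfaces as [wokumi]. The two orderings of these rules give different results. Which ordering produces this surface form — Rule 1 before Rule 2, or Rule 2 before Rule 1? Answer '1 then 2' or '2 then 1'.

1 then 2

Order 1 then 2:
  1 Regressive Voicing Assimilation: [wogkumi] → [wokkumi]
  2 Degemination: [wokkumi] → [wokumi]
  result: [wokumi]
Order 2 then 1:
  2 Degemination: no change — [wogkumi]
  1 Regressive Voicing Assimilation: [wogkumi] → [wokkumi]
  result: [wokkumi]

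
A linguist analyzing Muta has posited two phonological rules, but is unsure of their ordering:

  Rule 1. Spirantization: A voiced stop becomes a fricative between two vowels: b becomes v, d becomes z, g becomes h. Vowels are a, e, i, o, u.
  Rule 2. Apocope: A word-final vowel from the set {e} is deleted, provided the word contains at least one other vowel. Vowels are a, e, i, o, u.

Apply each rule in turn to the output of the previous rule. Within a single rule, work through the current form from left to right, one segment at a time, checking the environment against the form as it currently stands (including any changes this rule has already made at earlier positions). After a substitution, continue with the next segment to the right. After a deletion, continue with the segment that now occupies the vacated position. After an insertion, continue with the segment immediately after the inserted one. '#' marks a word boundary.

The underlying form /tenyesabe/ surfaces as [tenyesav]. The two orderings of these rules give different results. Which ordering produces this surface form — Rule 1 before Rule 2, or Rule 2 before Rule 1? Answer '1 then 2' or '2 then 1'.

Order 1 then 2:
  1 Spirantization: [tenyesabe] → [tenyesave]
  2 Apocope: [tenyesave] → [tenyesav]
  result: [tenyesav]
Order 2 then 1:
  2 Apocope: [tenyesabe] → [tenyesab]
  1 Spirantization: no change — [tenyesab]
  result: [tenyesab]

1 then 2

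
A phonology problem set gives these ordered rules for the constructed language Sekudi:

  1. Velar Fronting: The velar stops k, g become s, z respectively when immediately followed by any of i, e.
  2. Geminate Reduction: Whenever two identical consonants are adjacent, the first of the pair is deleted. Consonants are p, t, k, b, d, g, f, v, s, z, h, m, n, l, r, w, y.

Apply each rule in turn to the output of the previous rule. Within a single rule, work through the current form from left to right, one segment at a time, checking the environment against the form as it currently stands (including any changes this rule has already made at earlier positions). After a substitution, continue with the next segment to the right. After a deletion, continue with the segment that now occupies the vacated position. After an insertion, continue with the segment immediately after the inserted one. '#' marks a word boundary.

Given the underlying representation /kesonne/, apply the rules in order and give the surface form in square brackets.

1 Velar Fronting: [kesonne] → [sesonne]
2 Geminate Reduction: [sesonne] → [sesone]

[sesone]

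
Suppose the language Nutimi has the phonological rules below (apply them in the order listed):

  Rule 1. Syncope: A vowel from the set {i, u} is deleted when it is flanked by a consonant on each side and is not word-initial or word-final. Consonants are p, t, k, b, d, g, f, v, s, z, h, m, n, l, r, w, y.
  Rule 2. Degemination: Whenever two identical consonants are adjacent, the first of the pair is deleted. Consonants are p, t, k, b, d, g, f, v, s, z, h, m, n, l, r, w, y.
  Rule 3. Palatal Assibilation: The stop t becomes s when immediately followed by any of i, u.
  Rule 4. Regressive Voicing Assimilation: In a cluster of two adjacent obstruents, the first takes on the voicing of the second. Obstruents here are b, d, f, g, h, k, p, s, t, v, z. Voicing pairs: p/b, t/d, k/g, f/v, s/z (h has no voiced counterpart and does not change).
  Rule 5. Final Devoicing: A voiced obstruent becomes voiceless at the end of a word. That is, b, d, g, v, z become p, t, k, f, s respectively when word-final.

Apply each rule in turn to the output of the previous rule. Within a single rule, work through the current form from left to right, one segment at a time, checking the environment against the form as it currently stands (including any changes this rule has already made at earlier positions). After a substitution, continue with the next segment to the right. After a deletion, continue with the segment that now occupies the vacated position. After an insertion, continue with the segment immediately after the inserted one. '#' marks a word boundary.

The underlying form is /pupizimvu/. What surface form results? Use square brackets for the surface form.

[bzmvu]

Rule 1 Syncope: [pupizimvu] → [ppzmvu]
Rule 2 Degemination: [ppzmvu] → [pzmvu]
Rule 3 Palatal Assibilation: no change — [pzmvu]
Rule 4 Regressive Voicing Assimilation: [pzmvu] → [bzmvu]
Rule 5 Final Devoicing: no change — [bzmvu]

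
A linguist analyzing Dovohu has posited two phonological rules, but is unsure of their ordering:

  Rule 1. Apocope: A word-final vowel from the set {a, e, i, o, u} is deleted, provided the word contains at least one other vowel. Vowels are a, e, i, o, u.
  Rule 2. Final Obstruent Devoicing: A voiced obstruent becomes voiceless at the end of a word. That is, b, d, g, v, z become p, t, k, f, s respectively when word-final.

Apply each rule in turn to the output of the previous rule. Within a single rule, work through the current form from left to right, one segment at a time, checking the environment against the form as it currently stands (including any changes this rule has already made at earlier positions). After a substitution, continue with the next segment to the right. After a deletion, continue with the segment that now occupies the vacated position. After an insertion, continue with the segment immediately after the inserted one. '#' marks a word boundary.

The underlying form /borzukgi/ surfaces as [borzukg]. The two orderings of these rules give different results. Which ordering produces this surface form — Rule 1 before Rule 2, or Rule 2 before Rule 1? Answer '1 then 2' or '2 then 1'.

2 then 1

Order 1 then 2:
  1 Apocope: [borzukgi] → [borzukg]
  2 Final Obstruent Devoicing: [borzukg] → [borzukk]
  result: [borzukk]
Order 2 then 1:
  2 Final Obstruent Devoicing: no change — [borzukgi]
  1 Apocope: [borzukgi] → [borzukg]
  result: [borzukg]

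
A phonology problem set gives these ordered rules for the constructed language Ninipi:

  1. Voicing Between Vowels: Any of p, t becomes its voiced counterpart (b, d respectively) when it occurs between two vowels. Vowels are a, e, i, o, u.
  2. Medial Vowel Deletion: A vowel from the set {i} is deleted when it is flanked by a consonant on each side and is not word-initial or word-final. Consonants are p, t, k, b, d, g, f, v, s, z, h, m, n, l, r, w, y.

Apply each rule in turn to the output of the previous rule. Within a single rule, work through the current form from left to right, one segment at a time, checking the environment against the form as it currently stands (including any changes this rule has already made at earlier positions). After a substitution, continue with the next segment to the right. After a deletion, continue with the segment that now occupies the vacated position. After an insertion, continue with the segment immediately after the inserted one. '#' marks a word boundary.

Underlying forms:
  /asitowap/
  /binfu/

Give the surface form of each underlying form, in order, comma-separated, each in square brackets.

[asdowap], [bnfu]

/asitowap/:
  1 Voicing Between Vowels: [asitowap] → [asidowap]
  2 Medial Vowel Deletion: [asidowap] → [asdowap]
/binfu/:
  1 Voicing Between Vowels: no change — [binfu]
  2 Medial Vowel Deletion: [binfu] → [bnfu]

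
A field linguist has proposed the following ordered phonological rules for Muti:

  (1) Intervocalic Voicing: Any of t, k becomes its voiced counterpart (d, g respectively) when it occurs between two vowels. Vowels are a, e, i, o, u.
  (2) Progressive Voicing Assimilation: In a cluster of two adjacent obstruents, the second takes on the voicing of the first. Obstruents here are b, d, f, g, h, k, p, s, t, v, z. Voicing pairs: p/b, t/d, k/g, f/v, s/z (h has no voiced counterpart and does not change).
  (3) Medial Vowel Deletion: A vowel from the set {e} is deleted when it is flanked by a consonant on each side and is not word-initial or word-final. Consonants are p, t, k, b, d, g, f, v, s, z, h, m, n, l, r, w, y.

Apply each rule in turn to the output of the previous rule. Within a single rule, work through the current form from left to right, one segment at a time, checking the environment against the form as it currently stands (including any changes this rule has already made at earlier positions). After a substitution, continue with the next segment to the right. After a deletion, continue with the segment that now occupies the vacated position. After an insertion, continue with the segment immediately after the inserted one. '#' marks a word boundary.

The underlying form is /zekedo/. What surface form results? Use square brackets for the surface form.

(1) Intervocalic Voicing: [zekedo] → [zegedo]
(2) Progressive Voicing Assimilation: no change — [zegedo]
(3) Medial Vowel Deletion: [zegedo] → [zgdo]

[zgdo]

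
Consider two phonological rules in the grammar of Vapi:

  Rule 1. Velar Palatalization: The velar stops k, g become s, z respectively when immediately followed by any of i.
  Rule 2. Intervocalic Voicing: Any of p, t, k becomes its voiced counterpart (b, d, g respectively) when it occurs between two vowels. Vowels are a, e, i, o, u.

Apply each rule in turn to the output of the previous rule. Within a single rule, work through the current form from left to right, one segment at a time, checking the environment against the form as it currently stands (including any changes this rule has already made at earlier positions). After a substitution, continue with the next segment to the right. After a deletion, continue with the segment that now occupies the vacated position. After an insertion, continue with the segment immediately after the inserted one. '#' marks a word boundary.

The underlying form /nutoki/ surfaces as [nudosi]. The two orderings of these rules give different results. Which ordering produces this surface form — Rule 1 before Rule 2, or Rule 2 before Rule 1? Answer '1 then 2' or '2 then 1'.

Order 1 then 2:
  1 Velar Palatalization: [nutoki] → [nutosi]
  2 Intervocalic Voicing: [nutosi] → [nudosi]
  result: [nudosi]
Order 2 then 1:
  2 Intervocalic Voicing: [nutoki] → [nudogi]
  1 Velar Palatalization: [nudogi] → [nudozi]
  result: [nudozi]

1 then 2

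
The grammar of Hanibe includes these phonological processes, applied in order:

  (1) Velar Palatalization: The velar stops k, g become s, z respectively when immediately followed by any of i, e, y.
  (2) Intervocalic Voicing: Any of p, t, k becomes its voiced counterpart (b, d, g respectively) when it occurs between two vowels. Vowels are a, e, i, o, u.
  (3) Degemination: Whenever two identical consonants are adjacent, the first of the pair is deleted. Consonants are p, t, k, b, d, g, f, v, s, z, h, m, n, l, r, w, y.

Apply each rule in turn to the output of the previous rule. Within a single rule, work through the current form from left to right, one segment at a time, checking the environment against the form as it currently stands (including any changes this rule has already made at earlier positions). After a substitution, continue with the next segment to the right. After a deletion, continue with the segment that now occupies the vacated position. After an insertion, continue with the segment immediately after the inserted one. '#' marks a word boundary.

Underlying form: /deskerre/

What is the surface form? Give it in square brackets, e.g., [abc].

(1) Velar Palatalization: [deskerre] → [desserre]
(2) Intervocalic Voicing: no change — [desserre]
(3) Degemination: [desserre] → [desere]

[desere]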